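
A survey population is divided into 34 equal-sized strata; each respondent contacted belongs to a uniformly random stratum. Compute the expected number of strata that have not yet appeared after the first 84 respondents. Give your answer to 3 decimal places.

2.770

For each stratum, P(unseen after 84) = (33/34)^84 = 0.0815.
By linearity of expectation, E[unseen] = 34·(33/34)^84 = 2.7696.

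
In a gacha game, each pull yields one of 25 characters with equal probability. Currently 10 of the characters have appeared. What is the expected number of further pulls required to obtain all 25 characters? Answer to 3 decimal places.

82.956

With k distinct characters already seen, the next new one takes an expected 25/(25-k) pulls.
Sum over k = 10,...,24: E = 25/15 + 25/14 + 25/13 + ... + 25/2 + 25/1 = 82.9557.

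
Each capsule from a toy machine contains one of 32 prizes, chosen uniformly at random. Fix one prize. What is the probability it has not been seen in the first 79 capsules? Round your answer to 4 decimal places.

0.0814

Each capsule misses the fixed prize with probability (32-1)/32 = 31/32, independently.
P(still missing after 79) = (31/32)^79 = 0.08142.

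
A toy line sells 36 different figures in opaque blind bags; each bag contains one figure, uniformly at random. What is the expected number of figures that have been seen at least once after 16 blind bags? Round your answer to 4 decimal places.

For each figure, P(seen in 16 blind bags) = 1 - (35/36)^16 = 0.36284.
By linearity of expectation, E[distinct seen] = 36·(1 - (35/36)^16) = 13.06223.

13.0622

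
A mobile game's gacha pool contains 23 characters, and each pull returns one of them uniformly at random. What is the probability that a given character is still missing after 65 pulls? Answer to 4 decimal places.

0.0556

On each pull the fixed character fails to appear with probability 22/23.
P(still missing after 65) = (22/23)^65 = 0.05561.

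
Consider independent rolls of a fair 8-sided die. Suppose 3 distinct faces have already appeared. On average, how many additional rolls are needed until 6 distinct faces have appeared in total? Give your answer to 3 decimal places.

6.267

From k distinct to k+1 distinct takes on average 8/(8-k) rolls.
Sum over k = 3,...,5: E = 8/5 + 8/4 + 8/3 = 6.2667.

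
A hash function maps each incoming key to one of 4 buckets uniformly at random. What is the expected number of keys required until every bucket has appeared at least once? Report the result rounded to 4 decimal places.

8.3333

After k distinct buckets have appeared, the next key gives a new one with probability (4-k)/4, so the expected wait for the (k+1)-th is 4/(4-k).
E[T] = 4/4 + 4/3 + 4/2 + 4/1 = 4·H_{4}.
H_{4} = 2.08333, so E[T] = 8.33333.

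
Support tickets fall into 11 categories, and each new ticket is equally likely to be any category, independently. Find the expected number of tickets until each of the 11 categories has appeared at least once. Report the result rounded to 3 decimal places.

Split into phases: going from k distinct to k+1 distinct takes on average 11/(11-k) tickets.
E[T] = 11/11 + 11/10 + 11/9 + ... + 11/2 + 11/1 = 11·H_{11}.
H_{11} = 3.0199, so E[T] = 33.2187.

33.219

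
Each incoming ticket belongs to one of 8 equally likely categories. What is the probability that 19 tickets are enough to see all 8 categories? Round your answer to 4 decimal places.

By inclusion–exclusion over which categories are missing,
P(all seen) = Σ_{j=0}^{8} (-1)^j C(8,j)((8-j)/8)^19
= 1.00000 - 0.63277 + 0.11839 - 0.00741 + 0.00013 - 0.00000 + 0.00000 - 0.00000 + 0.00000
= 0.47835.

0.4783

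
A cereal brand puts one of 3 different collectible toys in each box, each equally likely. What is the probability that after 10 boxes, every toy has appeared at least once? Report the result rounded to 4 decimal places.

Let A_i be the event that toy i is missing after 10 boxes. By inclusion–exclusion on the A_i,
P(all seen) = Σ_{j=0}^{3} (-1)^j C(3,j)((3-j)/3)^10
= 1.00000 - 0.05202 + 0.00005 - 0.00000
= 0.94803.

0.9480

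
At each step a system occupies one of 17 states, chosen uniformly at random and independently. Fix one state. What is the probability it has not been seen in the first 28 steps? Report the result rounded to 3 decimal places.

On each step the fixed state fails to appear with probability 16/17.
P(still missing after 28) = (16/17)^28 = 0.1831.

0.183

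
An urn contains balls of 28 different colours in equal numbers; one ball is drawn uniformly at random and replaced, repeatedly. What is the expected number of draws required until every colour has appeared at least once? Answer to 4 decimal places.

109.9608

Split into phases: going from k distinct to k+1 distinct takes on average 28/(28-k) draws.
E[T] = 28/28 + 28/27 + 28/26 + ... + 28/2 + 28/1 = 28·H_{28}.
H_{28} = 3.92717, so E[T] = 109.96079.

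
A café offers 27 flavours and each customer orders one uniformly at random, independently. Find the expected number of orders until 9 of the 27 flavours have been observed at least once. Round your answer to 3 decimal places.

10.701

Going from k to k+1 distinct takes a geometric number of orders with mean 27/(27-k).
Sum over k = 0,...,8: E = 27/27 + 27/26 + 27/25 + ... + 27/20 + 27/19 = 10.7014.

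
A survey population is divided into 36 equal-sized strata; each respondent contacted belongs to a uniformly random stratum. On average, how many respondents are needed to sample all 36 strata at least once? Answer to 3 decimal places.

The wait to go from k to k+1 distinct strata is geometric with mean 36/(36-k).
E[T] = 36/36 + 36/35 + 36/34 + ... + 36/2 + 36/1 = 36·H_{36}.
H_{36} = 4.1746, so E[T] = 150.2841.

150.284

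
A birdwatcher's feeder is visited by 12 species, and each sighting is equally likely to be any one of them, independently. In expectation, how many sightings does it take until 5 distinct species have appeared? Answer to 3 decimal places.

6.124

With k distinct species already seen, the next new one arrives after an expected 12/(12-k) sightings.
Sum over k = 0,...,4: E = 12/12 + 12/11 + 12/10 + 12/9 + 12/8 = 6.1242.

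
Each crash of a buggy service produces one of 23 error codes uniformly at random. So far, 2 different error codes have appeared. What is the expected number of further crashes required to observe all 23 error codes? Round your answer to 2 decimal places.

83.84

From k distinct to k+1 distinct takes on average 23/(23-k) crashes.
Sum over k = 2,...,22: E = 23/21 + 23/20 + 23/19 + ... + 23/2 + 23/1 = 83.843.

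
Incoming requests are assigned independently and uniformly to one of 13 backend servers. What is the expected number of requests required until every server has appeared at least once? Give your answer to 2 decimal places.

After k distinct servers have appeared, the next request gives a new one with probability (13-k)/13, so the expected wait for the (k+1)-th is 13/(13-k).
E[T] = 13/13 + 13/12 + 13/11 + ... + 13/2 + 13/1 = 13·H_{13}.
H_{13} = 3.180, so E[T] = 41.342.

41.34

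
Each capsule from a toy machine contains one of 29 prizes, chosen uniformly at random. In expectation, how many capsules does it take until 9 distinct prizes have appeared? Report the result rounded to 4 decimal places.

10.5535

Going from k to k+1 distinct takes a geometric number of capsules with mean 29/(29-k).
Sum over k = 0,...,8: E = 29/29 + 29/28 + 29/27 + ... + 29/22 + 29/21 = 10.55351.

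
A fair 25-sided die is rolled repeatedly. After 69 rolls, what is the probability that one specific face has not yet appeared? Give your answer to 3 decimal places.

On each roll the fixed face fails to appear with probability 24/25.
P(still missing after 69) = (24/25)^69 = 0.0598.

0.060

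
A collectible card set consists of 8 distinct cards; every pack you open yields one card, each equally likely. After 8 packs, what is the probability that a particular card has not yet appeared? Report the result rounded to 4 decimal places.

0.3436

Each pack misses the fixed card with probability (8-1)/8 = 7/8, independently.
P(still missing after 8) = (7/8)^8 = 0.34361.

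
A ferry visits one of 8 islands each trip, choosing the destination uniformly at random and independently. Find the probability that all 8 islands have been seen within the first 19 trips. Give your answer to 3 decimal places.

0.478

Let A_i be the event that island i is missing after 19 trips. By inclusion–exclusion on the A_i,
P(all seen) = Σ_{j=0}^{8} (-1)^j C(8,j)((8-j)/8)^19
= 1.0000 - 0.6328 + 0.1184 - 0.0074 + 0.0001 - 0.0000 + 0.0000 - 0.0000 + 0.0000
= 0.4783.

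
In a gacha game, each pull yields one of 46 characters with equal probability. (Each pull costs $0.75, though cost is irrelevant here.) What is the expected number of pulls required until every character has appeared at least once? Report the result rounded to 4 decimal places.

The wait to go from k to k+1 distinct characters is geometric with mean 46/(46-k).
E[T] = 46/46 + 46/45 + 46/44 + ... + 46/2 + 46/1 = 46·H_{46}.
H_{46} = 4.41669, so E[T] = 203.16761.

203.1676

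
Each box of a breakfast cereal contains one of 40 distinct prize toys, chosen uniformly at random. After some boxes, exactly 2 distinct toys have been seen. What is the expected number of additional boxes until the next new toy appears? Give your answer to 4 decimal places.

1.0526

Each box yields a new toy with probability (40-2)/40 = 38/40, so the wait is geometric with mean 40/38.
E = 40/38 = 1.05263.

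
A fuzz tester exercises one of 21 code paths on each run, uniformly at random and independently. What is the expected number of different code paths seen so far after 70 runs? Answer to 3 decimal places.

20.310

For each code path, P(seen in 70 runs) = 1 - (20/21)^70 = 0.9671.
By linearity of expectation, E[distinct seen] = 21·(1 - (20/21)^70) = 20.3098.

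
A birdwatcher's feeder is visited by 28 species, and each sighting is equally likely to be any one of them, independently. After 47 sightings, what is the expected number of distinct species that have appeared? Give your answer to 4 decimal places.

22.9321

For each species, P(seen in 47 sightings) = 1 - (27/28)^47 = 0.81900.
By linearity of expectation, E[distinct seen] = 28·(1 - (27/28)^47) = 22.93211.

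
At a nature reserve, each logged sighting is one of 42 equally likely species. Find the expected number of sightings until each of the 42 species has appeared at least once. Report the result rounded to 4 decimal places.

Split into phases: going from k distinct to k+1 distinct takes on average 42/(42-k) sightings.
E[T] = 42/42 + 42/41 + 42/40 + ... + 42/2 + 42/1 = 42·H_{42}.
H_{42} = 4.32674, so E[T] = 181.72320.

181.7232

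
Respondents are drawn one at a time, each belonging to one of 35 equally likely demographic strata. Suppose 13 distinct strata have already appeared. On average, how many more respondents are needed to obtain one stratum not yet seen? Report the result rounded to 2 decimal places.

1.59

Each respondent yields a new stratum with probability (35-13)/35 = 22/35, so the wait is geometric with mean 35/22.
E = 35/22 = 1.591.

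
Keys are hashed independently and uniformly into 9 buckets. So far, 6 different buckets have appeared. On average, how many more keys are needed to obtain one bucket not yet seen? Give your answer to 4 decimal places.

Each key yields a new bucket with probability (9-6)/9 = 3/9, so the wait is geometric with mean 9/3.
E = 9/3 = 3.00000.

3.0000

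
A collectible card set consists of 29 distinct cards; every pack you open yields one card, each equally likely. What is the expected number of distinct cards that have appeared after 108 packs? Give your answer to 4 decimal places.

For each card, P(seen in 108 packs) = 1 - (28/29)^108 = 0.97740.
By linearity of expectation, E[distinct seen] = 29·(1 - (28/29)^108) = 28.34464.

28.3446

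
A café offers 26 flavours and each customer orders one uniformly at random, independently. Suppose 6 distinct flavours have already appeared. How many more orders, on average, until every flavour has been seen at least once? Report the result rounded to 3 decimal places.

With k distinct flavours already seen, the next new one takes an expected 26/(26-k) orders.
Sum over k = 6,...,25: E = 26/20 + 26/19 + 26/18 + ... + 26/2 + 26/1 = 93.5412.

93.541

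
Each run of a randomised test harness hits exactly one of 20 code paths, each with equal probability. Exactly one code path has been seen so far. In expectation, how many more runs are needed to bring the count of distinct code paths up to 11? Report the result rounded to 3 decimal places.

From k distinct to k+1 distinct takes on average 20/(20-k) runs.
Sum over k = 1,...,10: E = 20/19 + 20/18 + 20/17 + ... + 20/11 + 20/10 = 14.3754.

14.375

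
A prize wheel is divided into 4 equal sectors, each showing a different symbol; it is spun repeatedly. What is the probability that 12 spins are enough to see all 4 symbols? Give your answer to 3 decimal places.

Let A_i be the event that symbol i is missing after 12 spins. By inclusion–exclusion on the A_i,
P(all seen) = Σ_{j=0}^{4} (-1)^j C(4,j)((4-j)/4)^12
= 1.0000 - 0.1267 + 0.0015 - 0.0000 + 0.0000
= 0.8748.

0.875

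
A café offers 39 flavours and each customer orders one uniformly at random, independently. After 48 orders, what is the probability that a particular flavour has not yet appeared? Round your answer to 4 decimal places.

0.2874

On each order the fixed flavour fails to appear with probability 38/39.
P(still missing after 48) = (38/39)^48 = 0.28742.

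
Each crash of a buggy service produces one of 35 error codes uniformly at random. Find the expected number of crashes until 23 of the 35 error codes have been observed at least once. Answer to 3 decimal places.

With k distinct error codes already seen, the next new one arrives after an expected 35/(35-k) crashes.
Sum over k = 0,...,22: E = 35/35 + 35/34 + 35/33 + ... + 35/14 + 35/13 = 36.5250.

36.525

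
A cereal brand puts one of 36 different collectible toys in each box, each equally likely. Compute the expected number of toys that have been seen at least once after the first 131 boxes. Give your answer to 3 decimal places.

For each toy, P(seen in 131 boxes) = 1 - (35/36)^131 = 0.9750.
By linearity of expectation, E[distinct seen] = 36·(1 - (35/36)^131) = 35.1014.

35.101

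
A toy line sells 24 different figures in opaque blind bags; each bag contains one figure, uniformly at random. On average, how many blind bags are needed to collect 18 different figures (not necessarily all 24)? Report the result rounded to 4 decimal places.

31.8230

With k distinct figures already seen, the next new one arrives after an expected 24/(24-k) blind bags.
Sum over k = 0,...,17: E = 24/24 + 24/23 + 24/22 + ... + 24/8 + 24/7 = 31.82300.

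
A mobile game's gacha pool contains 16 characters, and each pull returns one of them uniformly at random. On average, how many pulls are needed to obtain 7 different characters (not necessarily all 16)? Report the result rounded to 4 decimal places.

With k distinct characters already seen, the next new one arrives after an expected 16/(16-k) pulls.
Sum over k = 0,...,6: E = 16/16 + 16/15 + 16/14 + ... + 16/11 + 16/10 = 8.82817.

8.8282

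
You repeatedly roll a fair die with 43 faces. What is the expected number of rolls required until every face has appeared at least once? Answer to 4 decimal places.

After k distinct faces have appeared, the next roll gives a new one with probability (43-k)/43, so the expected wait for the (k+1)-th is 43/(43-k).
E[T] = 43/43 + 43/42 + 43/41 + ... + 43/2 + 43/1 = 43·H_{43}.
H_{43} = 4.35000, so E[T] = 187.04994.

187.0499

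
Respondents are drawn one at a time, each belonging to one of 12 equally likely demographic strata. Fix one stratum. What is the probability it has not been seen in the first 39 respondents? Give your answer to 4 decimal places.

On each respondent the fixed stratum fails to appear with probability 11/12.
P(still missing after 39) = (11/12)^39 = 0.03359.

0.0336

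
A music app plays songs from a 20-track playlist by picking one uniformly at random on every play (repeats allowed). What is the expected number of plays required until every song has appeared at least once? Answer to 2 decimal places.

Split into phases: going from k distinct to k+1 distinct takes on average 20/(20-k) plays.
E[T] = 20/20 + 20/19 + 20/18 + ... + 20/2 + 20/1 = 20·H_{20}.
H_{20} = 3.598, so E[T] = 71.955.

71.95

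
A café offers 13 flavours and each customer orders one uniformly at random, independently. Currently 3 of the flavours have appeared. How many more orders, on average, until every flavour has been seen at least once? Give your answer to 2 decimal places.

The wait to go from k to k+1 distinct flavours is geometric with mean 13/(13-k).
Sum over k = 3,...,12: E = 13/10 + 13/9 + 13/8 + ... + 13/2 + 13/1 = 38.077.

38.08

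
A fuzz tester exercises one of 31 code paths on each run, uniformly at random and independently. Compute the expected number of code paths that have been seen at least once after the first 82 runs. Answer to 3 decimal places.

For each code path, P(seen in 82 runs) = 1 - (30/31)^82 = 0.9320.
By linearity of expectation, E[distinct seen] = 31·(1 - (30/31)^82) = 28.8931.

28.893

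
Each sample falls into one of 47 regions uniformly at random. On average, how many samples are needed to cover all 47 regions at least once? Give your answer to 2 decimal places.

The wait to go from k to k+1 distinct regions is geometric with mean 47/(47-k).
E[T] = 47/47 + 47/46 + 47/45 + ... + 47/2 + 47/1 = 47·H_{47}.
H_{47} = 4.438, so E[T] = 208.584.

208.58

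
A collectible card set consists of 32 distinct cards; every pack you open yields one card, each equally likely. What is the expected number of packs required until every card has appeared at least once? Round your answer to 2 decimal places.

129.87

Split into phases: going from k distinct to k+1 distinct takes on average 32/(32-k) packs.
E[T] = 32/32 + 32/31 + 32/30 + ... + 32/2 + 32/1 = 32·H_{32}.
H_{32} = 4.058, so E[T] = 129.872.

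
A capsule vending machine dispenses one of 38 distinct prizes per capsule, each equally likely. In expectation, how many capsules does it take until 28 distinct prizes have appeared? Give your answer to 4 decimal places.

Going from k to k+1 distinct takes a geometric number of capsules with mean 38/(38-k).
Sum over k = 0,...,27: E = 38/38 + 38/37 + 38/36 + ... + 38/12 + 38/11 = 49.35948.

49.3595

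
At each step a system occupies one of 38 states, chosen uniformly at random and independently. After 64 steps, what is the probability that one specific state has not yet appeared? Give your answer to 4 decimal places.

0.1815

Each step misses the fixed state with probability (38-1)/38 = 37/38, independently.
P(still missing after 64) = (37/38)^64 = 0.18145.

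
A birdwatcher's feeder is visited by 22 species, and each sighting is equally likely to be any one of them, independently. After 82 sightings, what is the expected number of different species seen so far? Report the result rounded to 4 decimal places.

For each species, P(seen in 82 sightings) = 1 - (21/22)^82 = 0.97795.
By linearity of expectation, E[distinct seen] = 22·(1 - (21/22)^82) = 21.51500.

21.5150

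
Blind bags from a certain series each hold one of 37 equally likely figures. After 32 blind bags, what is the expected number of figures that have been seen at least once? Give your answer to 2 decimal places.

For each figure, P(seen in 32 blind bags) = 1 - (36/37)^32 = 0.584.
By linearity of expectation, E[distinct seen] = 37·(1 - (36/37)^32) = 21.603.

21.60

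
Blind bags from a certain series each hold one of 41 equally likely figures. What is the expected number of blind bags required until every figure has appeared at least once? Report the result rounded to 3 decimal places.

176.420

The wait to go from k to k+1 distinct figures is geometric with mean 41/(41-k).
E[T] = 41/41 + 41/40 + 41/39 + ... + 41/2 + 41/1 = 41·H_{41}.
H_{41} = 4.3029, so E[T] = 176.4203.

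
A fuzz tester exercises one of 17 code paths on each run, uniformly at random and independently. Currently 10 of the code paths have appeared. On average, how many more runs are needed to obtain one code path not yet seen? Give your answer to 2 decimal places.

The number of runs until the next new code path is geometric with success probability 7/17, so its mean is 17/7.
E = 17/7 = 2.429.

2.43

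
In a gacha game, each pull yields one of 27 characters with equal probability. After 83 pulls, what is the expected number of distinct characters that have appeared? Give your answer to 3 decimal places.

For each character, P(seen in 83 pulls) = 1 - (26/27)^83 = 0.9564.
By linearity of expectation, E[distinct seen] = 27·(1 - (26/27)^83) = 25.8225.

25.823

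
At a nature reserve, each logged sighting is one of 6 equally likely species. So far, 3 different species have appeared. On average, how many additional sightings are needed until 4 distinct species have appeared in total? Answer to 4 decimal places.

2.0000

With k distinct species already seen, the next new one takes an expected 6/(6-k) sightings.
Only the k = 3 term is needed: E = 6/3 = 2.00000.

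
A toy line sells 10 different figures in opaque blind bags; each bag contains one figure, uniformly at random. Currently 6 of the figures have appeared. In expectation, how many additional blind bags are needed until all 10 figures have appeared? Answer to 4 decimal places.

From k distinct to k+1 distinct takes on average 10/(10-k) blind bags.
Sum over k = 6,...,9: E = 10/4 + 10/3 + 10/2 + 10/1 = 20.83333.

20.8333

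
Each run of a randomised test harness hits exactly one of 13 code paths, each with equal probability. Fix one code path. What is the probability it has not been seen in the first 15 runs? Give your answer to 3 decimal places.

0.301

Each run misses the fixed code path with probability (13-1)/13 = 12/13, independently.
P(still missing after 15) = (12/13)^15 = 0.3010.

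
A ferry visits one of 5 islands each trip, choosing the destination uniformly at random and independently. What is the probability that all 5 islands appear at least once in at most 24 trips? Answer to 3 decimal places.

By inclusion–exclusion over which islands are missing,
P(all seen) = Σ_{j=0}^{5} (-1)^j C(5,j)((5-j)/5)^24
= 1.0000 - 0.0236 + 0.0000 - 0.0000 + 0.0000 - 0.0000
= 0.9764.

0.976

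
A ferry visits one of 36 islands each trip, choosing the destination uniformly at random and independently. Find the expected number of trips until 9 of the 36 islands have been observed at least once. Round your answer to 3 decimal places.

With k distinct islands already seen, the next new one arrives after an expected 36/(36-k) trips.
Sum over k = 0,...,8: E = 36/36 + 36/35 + 36/34 + ... + 36/29 + 36/28 = 10.1917.

10.192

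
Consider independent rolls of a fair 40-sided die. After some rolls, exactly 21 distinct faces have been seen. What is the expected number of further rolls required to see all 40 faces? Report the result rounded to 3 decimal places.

141.910

From k distinct to k+1 distinct takes on average 40/(40-k) rolls.
Sum over k = 21,...,39: E = 40/19 + 40/18 + 40/17 + ... + 40/2 + 40/1 = 141.9096.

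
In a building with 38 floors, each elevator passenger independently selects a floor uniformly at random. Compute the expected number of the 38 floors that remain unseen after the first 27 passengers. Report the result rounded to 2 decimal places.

For each floor, P(unseen after 27) = (37/38)^27 = 0.487.
By linearity of expectation, E[unseen] = 38·(37/38)^27 = 18.496.

18.50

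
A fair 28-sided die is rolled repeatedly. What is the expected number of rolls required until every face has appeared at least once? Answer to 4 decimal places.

After k distinct faces have appeared, the next roll gives a new one with probability (28-k)/28, so the expected wait for the (k+1)-th is 28/(28-k).
E[T] = 28/28 + 28/27 + 28/26 + ... + 28/2 + 28/1 = 28·H_{28}.
H_{28} = 3.92717, so E[T] = 109.96079.

109.9608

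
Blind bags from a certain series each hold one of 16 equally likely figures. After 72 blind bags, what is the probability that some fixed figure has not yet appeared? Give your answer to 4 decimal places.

0.0096

Each blind bag misses the fixed figure with probability (16-1)/16 = 15/16, independently.
P(still missing after 72) = (15/16)^72 = 0.00959.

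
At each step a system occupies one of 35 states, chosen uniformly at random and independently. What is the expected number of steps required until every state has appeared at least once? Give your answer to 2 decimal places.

145.14

After k distinct states have appeared, the next step gives a new one with probability (35-k)/35, so the expected wait for the (k+1)-th is 35/(35-k).
E[T] = 35/35 + 35/34 + 35/33 + ... + 35/2 + 35/1 = 35·H_{35}.
H_{35} = 4.147, so E[T] = 145.137.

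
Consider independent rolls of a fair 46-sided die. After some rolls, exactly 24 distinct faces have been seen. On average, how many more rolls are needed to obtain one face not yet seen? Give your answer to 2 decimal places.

Each roll yields a new face with probability (46-24)/46 = 22/46, so the wait is geometric with mean 46/22.
E = 46/22 = 2.091.

2.09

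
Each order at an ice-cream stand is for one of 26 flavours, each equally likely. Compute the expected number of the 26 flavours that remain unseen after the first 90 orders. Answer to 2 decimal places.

0.76

For each flavour, P(unseen after 90) = (25/26)^90 = 0.029.
By linearity of expectation, E[unseen] = 26·(25/26)^90 = 0.762.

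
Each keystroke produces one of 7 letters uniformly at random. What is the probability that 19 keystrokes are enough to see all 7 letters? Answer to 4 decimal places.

0.6601

By inclusion–exclusion over which letters are missing,
P(all seen) = Σ_{j=0}^{7} (-1)^j C(7,j)((7-j)/7)^19
= 1.00000 - 0.37420 + 0.03514 - 0.00084 + 0.00000 - 0.00000 + 0.00000 - 0.00000
= 0.66009.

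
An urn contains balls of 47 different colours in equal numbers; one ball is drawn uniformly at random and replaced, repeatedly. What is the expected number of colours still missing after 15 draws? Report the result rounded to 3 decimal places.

For each colour, P(unseen after 15) = (46/47)^15 = 0.7243.
By linearity of expectation, E[unseen] = 47·(46/47)^15 = 34.0406.

34.041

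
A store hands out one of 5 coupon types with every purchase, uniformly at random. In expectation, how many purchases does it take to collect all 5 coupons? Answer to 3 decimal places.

11.417

Split into phases: going from k distinct to k+1 distinct takes on average 5/(5-k) purchases.
E[T] = 5/5 + 5/4 + 5/3 + 5/2 + 5/1 = 5·H_{5}.
H_{5} = 2.2833, so E[T] = 11.4167.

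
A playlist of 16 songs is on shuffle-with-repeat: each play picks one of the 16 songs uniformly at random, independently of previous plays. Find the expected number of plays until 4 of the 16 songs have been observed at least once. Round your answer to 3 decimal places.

With k distinct songs already seen, the next new one arrives after an expected 16/(16-k) plays.
Sum over k = 0,...,3: E = 16/16 + 16/15 + 16/14 + 16/13 = 4.4403.

4.440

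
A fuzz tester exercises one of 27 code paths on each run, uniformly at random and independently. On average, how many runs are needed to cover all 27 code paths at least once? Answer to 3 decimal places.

105.069

After k distinct code paths have appeared, the next run gives a new one with probability (27-k)/27, so the expected wait for the (k+1)-th is 27/(27-k).
E[T] = 27/27 + 27/26 + 27/25 + ... + 27/2 + 27/1 = 27·H_{27}.
H_{27} = 3.8915, so E[T] = 105.0693.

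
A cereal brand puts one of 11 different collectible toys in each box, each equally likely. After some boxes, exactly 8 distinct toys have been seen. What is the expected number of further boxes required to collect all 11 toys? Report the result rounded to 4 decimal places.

20.1667

The wait to go from k to k+1 distinct toys is geometric with mean 11/(11-k).
Sum over k = 8,...,10: E = 11/3 + 11/2 + 11/1 = 20.16667.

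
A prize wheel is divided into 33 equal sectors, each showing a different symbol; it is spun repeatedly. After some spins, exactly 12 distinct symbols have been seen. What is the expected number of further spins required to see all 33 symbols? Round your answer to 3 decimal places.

From k distinct to k+1 distinct takes on average 33/(33-k) spins.
Sum over k = 12,...,32: E = 33/21 + 33/20 + 33/19 + ... + 33/2 + 33/1 = 120.2968.

120.297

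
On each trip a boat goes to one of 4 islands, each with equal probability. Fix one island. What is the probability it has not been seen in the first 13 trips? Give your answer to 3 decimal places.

0.024

On each trip the fixed island fails to appear with probability 3/4.
P(still missing after 13) = (3/4)^13 = 0.0238.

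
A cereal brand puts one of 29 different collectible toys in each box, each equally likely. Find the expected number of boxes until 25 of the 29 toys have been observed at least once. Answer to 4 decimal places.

Going from k to k+1 distinct takes a geometric number of boxes with mean 29/(29-k).
Sum over k = 0,...,24: E = 29/29 + 29/28 + 29/27 + ... + 29/6 + 29/5 = 54.47129.

54.4713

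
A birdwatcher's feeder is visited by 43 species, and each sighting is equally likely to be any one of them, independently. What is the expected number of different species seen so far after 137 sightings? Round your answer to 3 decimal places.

For each species, P(seen in 137 sightings) = 1 - (42/43)^137 = 0.9602.
By linearity of expectation, E[distinct seen] = 43·(1 - (42/43)^137) = 41.2882.

41.288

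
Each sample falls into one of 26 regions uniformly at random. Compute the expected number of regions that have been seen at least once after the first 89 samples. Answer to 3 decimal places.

For each region, P(seen in 89 samples) = 1 - (25/26)^89 = 0.9695.
By linearity of expectation, E[distinct seen] = 26·(1 - (25/26)^89) = 25.2075.

25.207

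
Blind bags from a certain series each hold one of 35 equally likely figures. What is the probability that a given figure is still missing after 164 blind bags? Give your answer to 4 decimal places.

0.0086

Each blind bag misses the fixed figure with probability (35-1)/35 = 34/35, independently.
P(still missing after 164) = (34/35)^164 = 0.00862.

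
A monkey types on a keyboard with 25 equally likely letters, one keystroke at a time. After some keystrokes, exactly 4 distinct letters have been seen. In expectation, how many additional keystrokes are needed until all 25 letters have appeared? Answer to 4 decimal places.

91.1340

The wait to go from k to k+1 distinct letters is geometric with mean 25/(25-k).
Sum over k = 4,...,24: E = 25/21 + 25/20 + 25/19 + ... + 25/2 + 25/1 = 91.13397.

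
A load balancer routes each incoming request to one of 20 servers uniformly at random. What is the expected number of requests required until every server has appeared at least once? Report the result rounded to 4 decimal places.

71.9548

Split into phases: going from k distinct to k+1 distinct takes on average 20/(20-k) requests.
E[T] = 20/20 + 20/19 + 20/18 + ... + 20/2 + 20/1 = 20·H_{20}.
H_{20} = 3.59774, so E[T] = 71.95479.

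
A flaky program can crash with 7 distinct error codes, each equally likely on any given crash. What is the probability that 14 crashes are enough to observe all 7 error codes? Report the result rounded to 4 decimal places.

0.3666

By inclusion–exclusion over which error codes are missing,
P(all seen) = Σ_{j=0}^{7} (-1)^j C(7,j)((7-j)/7)^14
= 1.00000 - 0.80880 + 0.18898 - 0.01385 + 0.00025 - 0.00000 + 0.00000 - 0.00000
= 0.36657.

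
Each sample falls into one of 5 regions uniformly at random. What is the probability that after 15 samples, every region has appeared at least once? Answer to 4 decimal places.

Let A_i be the event that region i is missing after 15 samples. By inclusion–exclusion on the A_i,
P(all seen) = Σ_{j=0}^{5} (-1)^j C(5,j)((5-j)/5)^15
= 1.00000 - 0.17592 + 0.00470 - 0.00001 + 0.00000 - 0.00000
= 0.82877.

0.8288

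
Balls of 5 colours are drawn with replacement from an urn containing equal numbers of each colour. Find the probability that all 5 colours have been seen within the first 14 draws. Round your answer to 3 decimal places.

By inclusion–exclusion over which colours are missing,
P(all seen) = Σ_{j=0}^{5} (-1)^j C(5,j)((5-j)/5)^14
= 1.0000 - 0.2199 + 0.0078 - 0.0000 + 0.0000 - 0.0000
= 0.7879.

0.788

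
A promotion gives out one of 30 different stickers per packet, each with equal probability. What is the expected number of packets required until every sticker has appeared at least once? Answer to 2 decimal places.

119.85

The wait to go from k to k+1 distinct stickers is geometric with mean 30/(30-k).
E[T] = 30/30 + 30/29 + 30/28 + ... + 30/2 + 30/1 = 30·H_{30}.
H_{30} = 3.995, so E[T] = 119.850.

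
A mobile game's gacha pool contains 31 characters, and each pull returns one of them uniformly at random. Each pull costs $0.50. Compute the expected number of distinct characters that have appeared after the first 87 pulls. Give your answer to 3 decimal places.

29.212

For each character, P(seen in 87 pulls) = 1 - (30/31)^87 = 0.9423.
By linearity of expectation, E[distinct seen] = 31·(1 - (30/31)^87) = 29.2117.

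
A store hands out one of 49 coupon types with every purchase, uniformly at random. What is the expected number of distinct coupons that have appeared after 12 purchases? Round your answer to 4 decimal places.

For each coupon, P(seen in 12 purchases) = 1 - (48/49)^12 = 0.21920.
By linearity of expectation, E[distinct seen] = 49·(1 - (48/49)^12) = 10.74062.

10.7406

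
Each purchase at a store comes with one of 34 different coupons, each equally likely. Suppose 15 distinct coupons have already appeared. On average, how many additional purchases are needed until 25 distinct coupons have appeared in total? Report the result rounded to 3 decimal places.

From k distinct to k+1 distinct takes on average 34/(34-k) purchases.
Sum over k = 15,...,24: E = 34/19 + 34/18 + 34/17 + ... + 34/11 + 34/10 = 24.4382.

24.438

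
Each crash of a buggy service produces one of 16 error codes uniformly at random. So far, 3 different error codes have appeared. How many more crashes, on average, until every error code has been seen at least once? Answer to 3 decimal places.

50.882

The wait to go from k to k+1 distinct error codes is geometric with mean 16/(16-k).
Sum over k = 3,...,15: E = 16/13 + 16/12 + 16/11 + ... + 16/2 + 16/1 = 50.8821.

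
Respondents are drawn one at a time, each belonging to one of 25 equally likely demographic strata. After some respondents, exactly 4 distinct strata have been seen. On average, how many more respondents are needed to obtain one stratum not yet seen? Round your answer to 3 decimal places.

The number of respondents until the next new stratum is geometric with success probability 21/25, so its mean is 25/21.
E = 25/21 = 1.1905.

1.190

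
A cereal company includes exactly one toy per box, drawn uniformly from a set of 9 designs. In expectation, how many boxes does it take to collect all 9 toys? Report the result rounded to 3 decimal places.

25.461

Split into phases: going from k distinct to k+1 distinct takes on average 9/(9-k) boxes.
E[T] = 9/9 + 9/8 + 9/7 + ... + 9/2 + 9/1 = 9·H_{9}.
H_{9} = 2.8290, so E[T] = 25.4607.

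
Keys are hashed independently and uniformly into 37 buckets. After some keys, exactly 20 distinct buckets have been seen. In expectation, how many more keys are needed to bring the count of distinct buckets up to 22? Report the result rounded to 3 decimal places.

From k distinct to k+1 distinct takes on average 37/(37-k) keys.
Sum over k = 20,...,21: E = 37/17 + 37/16 = 4.4890.

4.489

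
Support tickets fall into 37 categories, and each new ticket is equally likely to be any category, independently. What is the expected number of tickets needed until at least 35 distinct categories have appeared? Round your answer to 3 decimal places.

99.959

Going from k to k+1 distinct takes a geometric number of tickets with mean 37/(37-k).
Sum over k = 0,...,34: E = 37/37 + 37/36 + 37/35 + ... + 37/4 + 37/3 = 99.9587.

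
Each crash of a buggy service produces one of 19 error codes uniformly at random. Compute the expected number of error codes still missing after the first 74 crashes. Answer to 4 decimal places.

0.3477

For each error code, P(unseen after 74) = (18/19)^74 = 0.01830.
By linearity of expectation, E[unseen] = 19·(18/19)^74 = 0.34766.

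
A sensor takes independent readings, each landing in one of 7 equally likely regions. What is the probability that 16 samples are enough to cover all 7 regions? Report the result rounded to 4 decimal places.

Let A_i be the event that region i is missing after 16 samples. By inclusion–exclusion on the A_i,
P(all seen) = Σ_{j=0}^{7} (-1)^j C(7,j)((7-j)/7)^16
= 1.00000 - 0.59422 + 0.09642 - 0.00452 + 0.00005 - 0.00000 + 0.00000 - 0.00000
= 0.49772.

0.4977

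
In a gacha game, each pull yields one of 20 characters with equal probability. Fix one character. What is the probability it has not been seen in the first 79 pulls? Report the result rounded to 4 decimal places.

0.0174

Each pull misses the fixed character with probability (20-1)/20 = 19/20, independently.
P(still missing after 79) = (19/20)^79 = 0.01738.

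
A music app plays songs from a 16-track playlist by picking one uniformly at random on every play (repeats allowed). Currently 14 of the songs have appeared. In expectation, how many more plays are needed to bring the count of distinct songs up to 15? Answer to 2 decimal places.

8.00

From k distinct to k+1 distinct takes on average 16/(16-k) plays.
Only the k = 14 term is needed: E = 16/2 = 8.000.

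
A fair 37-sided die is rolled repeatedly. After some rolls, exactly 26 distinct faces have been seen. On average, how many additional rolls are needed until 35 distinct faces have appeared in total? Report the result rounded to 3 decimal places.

56.235

The wait to go from k to k+1 distinct faces is geometric with mean 37/(37-k).
Sum over k = 26,...,34: E = 37/11 + 37/10 + 37/9 + ... + 37/4 + 37/3 = 56.2355.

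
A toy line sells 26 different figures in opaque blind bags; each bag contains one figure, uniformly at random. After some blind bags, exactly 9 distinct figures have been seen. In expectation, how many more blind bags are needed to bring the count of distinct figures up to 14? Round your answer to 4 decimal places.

8.7449

With k distinct figures already seen, the next new one takes an expected 26/(26-k) blind bags.
Sum over k = 9,...,13: E = 26/17 + 26/16 + 26/15 + 26/14 + 26/13 = 8.74489.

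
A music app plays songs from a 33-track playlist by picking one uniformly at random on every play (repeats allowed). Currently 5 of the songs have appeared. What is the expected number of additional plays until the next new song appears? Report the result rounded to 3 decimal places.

1.179

Each play yields a new song with probability (33-5)/33 = 28/33, so the wait is geometric with mean 33/28.
E = 33/28 = 1.1786.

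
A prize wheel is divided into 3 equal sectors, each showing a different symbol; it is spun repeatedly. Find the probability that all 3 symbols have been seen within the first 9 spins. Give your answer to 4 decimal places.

By inclusion–exclusion over which symbols are missing,
P(all seen) = Σ_{j=0}^{3} (-1)^j C(3,j)((3-j)/3)^9
= 1.00000 - 0.07804 + 0.00015 - 0.00000
= 0.92212.

0.9221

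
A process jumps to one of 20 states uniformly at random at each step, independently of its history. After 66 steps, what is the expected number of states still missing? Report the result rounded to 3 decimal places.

For each state, P(unseen after 66) = (19/20)^66 = 0.0339.
By linearity of expectation, E[unseen] = 20·(19/20)^66 = 0.6773.

0.677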